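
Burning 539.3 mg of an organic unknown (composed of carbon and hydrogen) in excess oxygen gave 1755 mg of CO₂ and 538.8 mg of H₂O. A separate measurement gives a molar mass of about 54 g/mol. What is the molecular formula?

mol C = 1.755 g CO₂ ÷ 44.009 g/mol = 0.039878 mol
mol H = 2 × 0.5388 g H₂O ÷ 18.015 g/mol = 0.059817 mol
Divide by the smallest (0.039878 mol): C 1.000, H 1.500
Multiplying each by 2 gives whole numbers: C 2.00, H 3.00
Empirical formula: C2H3
Empirical-formula mass = 27.05 g/mol; 54 ÷ 27.05 ≈ 2, so the molecular formula is C4H6.

C4H6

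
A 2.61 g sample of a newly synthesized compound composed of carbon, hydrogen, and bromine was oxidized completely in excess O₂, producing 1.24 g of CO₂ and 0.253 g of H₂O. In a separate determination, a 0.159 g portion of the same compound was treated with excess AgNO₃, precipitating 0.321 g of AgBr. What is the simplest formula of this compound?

CHBr

mol C = 1.24 g CO₂ ÷ 44.009 g/mol = 0.02818 mol
mol H = 2 × 0.253 g H₂O ÷ 18.015 g/mol = 0.02809 mol
From the AgBr data: mol Br per gram of compound = (0.321 ÷ 187.772) ÷ 0.159 = 0.01075 mol/g, so in the 2.61 g combustion sample mol Br = 0.02806 mol
Divide by the smallest (0.02806 mol): C 1.004, H 1.001, Br 1.000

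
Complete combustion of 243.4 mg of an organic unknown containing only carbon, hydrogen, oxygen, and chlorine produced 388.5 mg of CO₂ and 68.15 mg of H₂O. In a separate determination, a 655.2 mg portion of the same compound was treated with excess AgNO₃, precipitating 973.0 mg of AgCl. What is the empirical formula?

C7H6Cl2O2

mol C = 0.3885 g CO₂ ÷ 44.009 g/mol = 0.0088277 mol
mol H = 2 × 0.06815 g H₂O ÷ 18.015 g/mol = 0.0075659 mol
From the AgCl data: mol Cl per gram of compound = (0.9730 ÷ 143.318) ÷ 0.6552 = 0.010362 mol/g, so in the 0.2434 g combustion sample mol Cl = 0.0025221 mol
mass O = 0.2434 − (0.10603 + 0.0076264 + 0.089408) = 0.040336 g → mol O = 0.040336 ÷ 15.999 = 0.0025211 mol
Divide by the smallest (0.0025211 mol): C 3.501, H 3.001, Cl 1.000, O 1.000
Multiplying each by 2 gives whole numbers: C 7.00, H 6.00, Cl 2.00, O 2.00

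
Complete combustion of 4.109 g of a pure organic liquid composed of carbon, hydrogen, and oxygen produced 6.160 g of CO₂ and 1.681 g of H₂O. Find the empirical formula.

C3H4O3

mol C = 6.160 g CO₂ ÷ 44.009 g/mol = 0.13997 mol
mol H = 2 × 1.681 g H₂O ÷ 18.015 g/mol = 0.18662 mol
mass O = 4.109 − (1.6812 + 0.18812) = 2.2397 g → mol O = 2.2397 ÷ 15.999 = 0.13999 mol
Divide by the smallest (0.13997 mol): C 1.000, H 1.333, O 1.000
Multiplying each by 3 gives whole numbers: C 3.00, H 4.00, O 3.00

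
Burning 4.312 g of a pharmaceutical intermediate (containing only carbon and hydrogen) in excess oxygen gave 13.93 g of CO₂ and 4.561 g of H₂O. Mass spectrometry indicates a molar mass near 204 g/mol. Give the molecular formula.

mol C = 13.93 g CO₂ ÷ 44.009 g/mol = 0.31653 mol
mol H = 2 × 4.561 g H₂O ÷ 18.015 g/mol = 0.50636 mol
Divide by the smallest (0.31653 mol): C 1.000, H 1.600
Multiplying each by 5 gives whole numbers: C 5.00, H 8.00
Empirical formula: C5H8
Empirical-formula mass = 68.12 g/mol; 204 ÷ 68.12 ≈ 3, so the molecular formula is C15H24.

C15H24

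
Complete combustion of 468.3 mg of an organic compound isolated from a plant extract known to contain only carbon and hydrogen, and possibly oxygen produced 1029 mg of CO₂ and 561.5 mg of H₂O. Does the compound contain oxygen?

mol C = 1.029 g CO₂ ÷ 44.009 g/mol = 0.023382 mol
mol H = 2 × 0.5615 g H₂O ÷ 18.015 g/mol = 0.062337 mol
C and H account for only 0.34367 g of the 0.4683 g sample; the remaining 0.12463 g must be oxygen.

yes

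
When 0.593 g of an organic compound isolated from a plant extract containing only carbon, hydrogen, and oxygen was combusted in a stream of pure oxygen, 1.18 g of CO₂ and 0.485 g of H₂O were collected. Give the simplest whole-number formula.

mol C = 1.18 g CO₂ ÷ 44.009 g/mol = 0.02681 mol
mol H = 2 × 0.485 g H₂O ÷ 18.015 g/mol = 0.05384 mol
mass O = 0.593 − (0.3220 + 0.05427) = 0.2167 g → mol O = 0.2167 ÷ 15.999 = 0.01354 mol
Divide by the smallest (0.01354 mol): C 1.980, H 3.976, O 1.000

C2H4O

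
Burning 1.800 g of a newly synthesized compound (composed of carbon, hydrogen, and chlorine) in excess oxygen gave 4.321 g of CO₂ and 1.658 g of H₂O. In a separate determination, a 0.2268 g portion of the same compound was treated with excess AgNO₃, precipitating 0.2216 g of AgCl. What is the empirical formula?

mol C = 4.321 g CO₂ ÷ 44.009 g/mol = 0.098184 mol
mol H = 2 × 1.658 g H₂O ÷ 18.015 g/mol = 0.18407 mol
From the AgCl data: mol Cl per gram of compound = (0.2216 ÷ 143.318) ÷ 0.2268 = 0.0068175 mol/g, so in the 1.800 g combustion sample mol Cl = 0.012272 mol
Divide by the smallest (0.012272 mol): C 8.001, H 15.000, Cl 1.000

C8H15Cl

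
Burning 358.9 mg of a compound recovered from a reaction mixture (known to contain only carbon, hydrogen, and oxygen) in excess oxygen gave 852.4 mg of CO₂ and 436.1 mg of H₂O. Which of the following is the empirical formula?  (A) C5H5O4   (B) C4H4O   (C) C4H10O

(C) C4H10O

mol C = 0.8524 g CO₂ ÷ 44.009 g/mol = 0.019369 mol
mol H = 2 × 0.4361 g H₂O ÷ 18.015 g/mol = 0.048415 mol
mass O = 0.3589 − (0.23264 + 0.048803) = 0.077459 g → mol O = 0.077459 ÷ 15.999 = 0.0048415 mol
Divide by the smallest (0.0048415 mol): C 4.001, H 10.000, O 1.000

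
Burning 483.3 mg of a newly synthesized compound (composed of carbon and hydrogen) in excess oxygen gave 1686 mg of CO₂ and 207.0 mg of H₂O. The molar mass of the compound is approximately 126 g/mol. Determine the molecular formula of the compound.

C10H6

mol C = 1.686 g CO₂ ÷ 44.009 g/mol = 0.038310 mol
mol H = 2 × 0.2070 g H₂O ÷ 18.015 g/mol = 0.022981 mol
Divide by the smallest (0.022981 mol): C 1.667, H 1.000
Multiplying each by 3 gives whole numbers: C 5.00, H 3.00
Empirical formula: C5H3
Empirical-formula mass = 63.08 g/mol; 126 ÷ 63.08 ≈ 2, so the molecular formula is C10H6.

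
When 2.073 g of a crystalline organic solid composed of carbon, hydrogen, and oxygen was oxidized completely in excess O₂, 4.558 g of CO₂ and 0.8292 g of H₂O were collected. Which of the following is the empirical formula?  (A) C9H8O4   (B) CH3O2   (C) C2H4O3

(A) C9H8O4

mol C = 4.558 g CO₂ ÷ 44.009 g/mol = 0.10357 mol
mol H = 2 × 0.8292 g H₂O ÷ 18.015 g/mol = 0.092057 mol
mass O = 2.073 − (1.2440 + 0.092793) = 0.73623 g → mol O = 0.73623 ÷ 15.999 = 0.046017 mol
Divide by the smallest (0.046017 mol): C 2.251, H 2.000, O 1.000
Multiplying each by 4 gives whole numbers: C 9.00, H 8.00, O 4.00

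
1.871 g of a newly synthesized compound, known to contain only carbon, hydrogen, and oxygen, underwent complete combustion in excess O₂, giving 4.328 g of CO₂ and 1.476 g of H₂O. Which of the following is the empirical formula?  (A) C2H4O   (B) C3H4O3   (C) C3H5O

(C) C3H5O

mol C = 4.328 g CO₂ ÷ 44.009 g/mol = 0.098344 mol
mol H = 2 × 1.476 g H₂O ÷ 18.015 g/mol = 0.16386 mol
mass O = 1.871 − (1.1812 + 0.16517) = 0.52462 g → mol O = 0.52462 ÷ 15.999 = 0.032791 mol
Divide by the smallest (0.032791 mol): C 2.999, H 4.997, O 1.000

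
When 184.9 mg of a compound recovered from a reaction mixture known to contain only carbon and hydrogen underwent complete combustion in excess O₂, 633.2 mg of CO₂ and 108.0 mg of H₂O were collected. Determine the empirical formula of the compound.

mol C = 0.6332 g CO₂ ÷ 44.009 g/mol = 0.014388 mol
mol H = 2 × 0.1080 g H₂O ÷ 18.015 g/mol = 0.011990 mol
Divide by the smallest (0.011990 mol): C 1.200, H 1.000
Multiplying each by 5 gives whole numbers: C 6.00, H 5.00

C6H5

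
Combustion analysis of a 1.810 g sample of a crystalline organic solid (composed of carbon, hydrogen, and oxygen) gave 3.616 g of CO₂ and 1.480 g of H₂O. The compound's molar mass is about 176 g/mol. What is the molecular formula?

mol C = 3.616 g CO₂ ÷ 44.009 g/mol = 0.082165 mol
mol H = 2 × 1.480 g H₂O ÷ 18.015 g/mol = 0.16431 mol
mass O = 1.810 − (0.98688 + 0.16562) = 0.65749 g → mol O = 0.65749 ÷ 15.999 = 0.041096 mol
Divide by the smallest (0.041096 mol): C 1.999, H 3.998, O 1.000
Empirical formula: C2H4O
Empirical-formula mass = 44.05 g/mol; 176 ÷ 44.05 ≈ 4, so the molecular formula is C8H16O4.

C8H16O4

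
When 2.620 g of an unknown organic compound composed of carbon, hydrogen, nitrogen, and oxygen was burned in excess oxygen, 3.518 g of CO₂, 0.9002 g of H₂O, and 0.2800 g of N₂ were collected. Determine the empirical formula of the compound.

C4H5NO4

mol C = 3.518 g CO₂ ÷ 44.009 g/mol = 0.079938 mol
mol H = 2 × 0.9002 g H₂O ÷ 18.015 g/mol = 0.099939 mol
mol N = 2 × 0.2800 g N₂ ÷ 28.014 g/mol = 0.019990 mol
mass O = 2.620 − (0.96014 + 0.10074 + 0.28000) = 1.2791 g → mol O = 1.2791 ÷ 15.999 = 0.079950 mol
Divide by the smallest (0.019990 mol): C 3.999, H 4.999, N 1.000, O 4.000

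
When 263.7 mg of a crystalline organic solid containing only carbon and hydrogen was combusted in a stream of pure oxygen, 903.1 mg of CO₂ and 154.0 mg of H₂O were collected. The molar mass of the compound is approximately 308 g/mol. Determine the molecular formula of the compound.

C24H20

mol C = 0.9031 g CO₂ ÷ 44.009 g/mol = 0.020521 mol
mol H = 2 × 0.1540 g H₂O ÷ 18.015 g/mol = 0.017097 mol
Divide by the smallest (0.017097 mol): C 1.200, H 1.000
Multiplying each by 5 gives whole numbers: C 6.00, H 5.00
Empirical formula: C6H5
Empirical-formula mass = 77.11 g/mol; 308 ÷ 77.11 ≈ 4, so the molecular formula is C24H20.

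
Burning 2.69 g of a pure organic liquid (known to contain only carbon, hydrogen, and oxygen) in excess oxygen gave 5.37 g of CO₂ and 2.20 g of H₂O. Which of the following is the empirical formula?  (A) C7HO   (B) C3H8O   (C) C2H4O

(C) C2H4O

mol C = 5.37 g CO₂ ÷ 44.009 g/mol = 0.1220 mol
mol H = 2 × 2.20 g H₂O ÷ 18.015 g/mol = 0.2442 mol
mass O = 2.69 − (1.466 + 0.2462) = 0.9782 g → mol O = 0.9782 ÷ 15.999 = 0.06114 mol
Divide by the smallest (0.06114 mol): C 1.996, H 3.995, O 1.000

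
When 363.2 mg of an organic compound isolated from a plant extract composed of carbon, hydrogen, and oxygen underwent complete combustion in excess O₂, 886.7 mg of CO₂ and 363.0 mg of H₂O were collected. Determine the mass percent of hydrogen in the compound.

mol C = 0.8867 g CO₂ ÷ 44.009 g/mol = 0.020148 mol
mol H = 2 × 0.3630 g H₂O ÷ 18.015 g/mol = 0.040300 mol
mass O = 0.3632 − (0.24200 + 0.040622) = 0.080578 g → mol O = 0.080578 ÷ 15.999 = 0.0050365 mol
mass % H = 0.040622 g ÷ 0.3632 g × 100%

11.18%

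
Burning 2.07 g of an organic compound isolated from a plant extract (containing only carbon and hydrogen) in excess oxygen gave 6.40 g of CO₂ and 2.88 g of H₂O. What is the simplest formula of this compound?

C5H11

mol C = 6.40 g CO₂ ÷ 44.009 g/mol = 0.1454 mol
mol H = 2 × 2.88 g H₂O ÷ 18.015 g/mol = 0.3197 mol
Divide by the smallest (0.1454 mol): C 1.000, H 2.199
Multiplying each by 5 gives whole numbers: C 5.00, H 10.99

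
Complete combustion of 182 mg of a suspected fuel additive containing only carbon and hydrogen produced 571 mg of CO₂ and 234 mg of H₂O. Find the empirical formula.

CH2

mol C = 0.571 g CO₂ ÷ 44.009 g/mol = 0.01297 mol
mol H = 2 × 0.234 g H₂O ÷ 18.015 g/mol = 0.02598 mol
Divide by the smallest (0.01297 mol): C 1.000, H 2.002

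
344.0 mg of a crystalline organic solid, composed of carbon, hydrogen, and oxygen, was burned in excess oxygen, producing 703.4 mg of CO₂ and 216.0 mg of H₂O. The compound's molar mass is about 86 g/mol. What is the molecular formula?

C4H6O2

mol C = 0.7034 g CO₂ ÷ 44.009 g/mol = 0.015983 mol
mol H = 2 × 0.2160 g H₂O ÷ 18.015 g/mol = 0.023980 mol
mass O = 0.3440 − (0.19197 + 0.024172) = 0.12786 g → mol O = 0.12786 ÷ 15.999 = 0.0079914 mol
Divide by the smallest (0.0079914 mol): C 2.000, H 3.001, O 1.000
Empirical formula: C2H3O
Empirical-formula mass = 43.05 g/mol; 86 ÷ 43.05 ≈ 2, so the molecular formula is C4H6O2.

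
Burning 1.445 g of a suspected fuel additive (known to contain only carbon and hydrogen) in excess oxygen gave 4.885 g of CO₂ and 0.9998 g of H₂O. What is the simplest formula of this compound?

CH

mol C = 4.885 g CO₂ ÷ 44.009 g/mol = 0.11100 mol
mol H = 2 × 0.9998 g H₂O ÷ 18.015 g/mol = 0.11100 mol
Divide by the smallest (0.11100 mol): C 1.000, H 1.000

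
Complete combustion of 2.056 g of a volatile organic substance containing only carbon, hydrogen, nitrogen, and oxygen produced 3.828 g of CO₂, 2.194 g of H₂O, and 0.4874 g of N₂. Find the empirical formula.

mol C = 3.828 g CO₂ ÷ 44.009 g/mol = 0.086982 mol
mol H = 2 × 2.194 g H₂O ÷ 18.015 g/mol = 0.24357 mol
mol N = 2 × 0.4874 g N₂ ÷ 28.014 g/mol = 0.034797 mol
mass O = 2.056 − (1.0447 + 0.24552 + 0.48740) = 0.27833 g → mol O = 0.27833 ÷ 15.999 = 0.017397 mol
Divide by the smallest (0.017397 mol): C 5.000, H 14.001, N 2.000, O 1.000

C5H14N2O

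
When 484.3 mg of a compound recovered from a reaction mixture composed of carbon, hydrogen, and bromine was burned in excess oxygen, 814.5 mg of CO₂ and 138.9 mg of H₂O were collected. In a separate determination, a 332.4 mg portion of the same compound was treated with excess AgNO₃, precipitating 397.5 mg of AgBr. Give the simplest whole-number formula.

C6H5Br

mol C = 0.8145 g CO₂ ÷ 44.009 g/mol = 0.018508 mol
mol H = 2 × 0.1389 g H₂O ÷ 18.015 g/mol = 0.015420 mol
From the AgBr data: mol Br per gram of compound = (0.3975 ÷ 187.772) ÷ 0.3324 = 0.0063686 mol/g, so in the 0.4843 g combustion sample mol Br = 0.0030843 mol
Divide by the smallest (0.0030843 mol): C 6.001, H 5.000, Br 1.000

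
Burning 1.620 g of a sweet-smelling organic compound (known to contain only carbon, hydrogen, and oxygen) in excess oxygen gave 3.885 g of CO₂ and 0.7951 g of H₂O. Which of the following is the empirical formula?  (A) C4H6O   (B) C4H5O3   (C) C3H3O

mol C = 3.885 g CO₂ ÷ 44.009 g/mol = 0.088277 mol
mol H = 2 × 0.7951 g H₂O ÷ 18.015 g/mol = 0.088271 mol
mass O = 1.620 − (1.0603 + 0.088977) = 0.47072 g → mol O = 0.47072 ÷ 15.999 = 0.029422 mol
Divide by the smallest (0.029422 mol): C 3.000, H 3.000, O 1.000

(C) C3H3O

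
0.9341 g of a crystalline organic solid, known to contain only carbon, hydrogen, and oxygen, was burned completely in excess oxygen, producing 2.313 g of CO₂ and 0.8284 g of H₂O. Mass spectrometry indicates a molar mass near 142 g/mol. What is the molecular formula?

mol C = 2.313 g CO₂ ÷ 44.009 g/mol = 0.052557 mol
mol H = 2 × 0.8284 g H₂O ÷ 18.015 g/mol = 0.091968 mol
mass O = 0.9341 − (0.63127 + 0.092704) = 0.21013 g → mol O = 0.21013 ÷ 15.999 = 0.013134 mol
Divide by the smallest (0.013134 mol): C 4.002, H 7.002, O 1.000
Empirical formula: C4H7O
Empirical-formula mass = 71.10 g/mol; 142 ÷ 71.10 ≈ 2, so the molecular formula is C8H14O2.

C8H14O2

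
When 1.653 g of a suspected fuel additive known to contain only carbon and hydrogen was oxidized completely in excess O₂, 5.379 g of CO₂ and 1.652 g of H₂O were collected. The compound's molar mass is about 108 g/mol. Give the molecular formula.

C8H12

mol C = 5.379 g CO₂ ÷ 44.009 g/mol = 0.12222 mol
mol H = 2 × 1.652 g H₂O ÷ 18.015 g/mol = 0.18340 mol
Divide by the smallest (0.12222 mol): C 1.000, H 1.501
Multiplying each by 2 gives whole numbers: C 2.00, H 3.00
Empirical formula: C2H3
Empirical-formula mass = 27.05 g/mol; 108 ÷ 27.05 ≈ 4, so the molecular formula is C8H12.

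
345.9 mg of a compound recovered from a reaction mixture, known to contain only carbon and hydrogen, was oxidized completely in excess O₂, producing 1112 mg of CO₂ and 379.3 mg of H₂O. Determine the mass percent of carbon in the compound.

87.74%

mol C = 1.112 g CO₂ ÷ 44.009 g/mol = 0.025268 mol
mol H = 2 × 0.3793 g H₂O ÷ 18.015 g/mol = 0.042109 mol
mass % C = 0.30349 g ÷ 0.3459 g × 100%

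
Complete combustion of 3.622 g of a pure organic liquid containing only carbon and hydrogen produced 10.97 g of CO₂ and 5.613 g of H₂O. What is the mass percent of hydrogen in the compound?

17.34%

mol C = 10.97 g CO₂ ÷ 44.009 g/mol = 0.24927 mol
mol H = 2 × 5.613 g H₂O ÷ 18.015 g/mol = 0.62315 mol
mass % H = 0.62813 g ÷ 3.622 g × 100%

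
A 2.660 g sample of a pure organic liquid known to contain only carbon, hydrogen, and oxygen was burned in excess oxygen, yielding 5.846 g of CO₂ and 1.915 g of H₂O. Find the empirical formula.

C5H8O2

mol C = 5.846 g CO₂ ÷ 44.009 g/mol = 0.13284 mol
mol H = 2 × 1.915 g H₂O ÷ 18.015 g/mol = 0.21260 mol
mass O = 2.660 − (1.5955 + 0.21430) = 0.85020 g → mol O = 0.85020 ÷ 15.999 = 0.053141 mol
Divide by the smallest (0.053141 mol): C 2.500, H 4.001, O 1.000
Multiplying each by 2 gives whole numbers: C 5.00, H 8.00, O 2.00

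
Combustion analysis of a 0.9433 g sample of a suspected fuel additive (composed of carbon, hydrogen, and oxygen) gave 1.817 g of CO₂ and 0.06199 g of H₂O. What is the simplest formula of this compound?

mol C = 1.817 g CO₂ ÷ 44.009 g/mol = 0.041287 mol
mol H = 2 × 0.06199 g H₂O ÷ 18.015 g/mol = 0.0068820 mol
mass O = 0.9433 − (0.49590 + 0.0069371) = 0.44046 g → mol O = 0.44046 ÷ 15.999 = 0.027531 mol
Divide by the smallest (0.0068820 mol): C 5.999, H 1.000, O 4.000

C6HO4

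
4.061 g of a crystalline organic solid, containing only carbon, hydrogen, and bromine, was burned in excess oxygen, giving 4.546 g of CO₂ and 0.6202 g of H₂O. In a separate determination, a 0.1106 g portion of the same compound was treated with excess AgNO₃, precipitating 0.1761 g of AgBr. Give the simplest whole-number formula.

C3H2Br

mol C = 4.546 g CO₂ ÷ 44.009 g/mol = 0.10330 mol
mol H = 2 × 0.6202 g H₂O ÷ 18.015 g/mol = 0.068854 mol
From the AgBr data: mol Br per gram of compound = (0.1761 ÷ 187.772) ÷ 0.1106 = 0.0084796 mol/g, so in the 4.061 g combustion sample mol Br = 0.034435 mol
Divide by the smallest (0.034435 mol): C 3.000, H 1.999, Br 1.000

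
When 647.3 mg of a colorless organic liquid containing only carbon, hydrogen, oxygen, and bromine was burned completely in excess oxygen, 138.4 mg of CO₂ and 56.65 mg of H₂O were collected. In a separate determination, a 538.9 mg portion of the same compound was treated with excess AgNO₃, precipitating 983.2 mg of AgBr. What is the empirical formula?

CH2Br2O2

mol C = 0.1384 g CO₂ ÷ 44.009 g/mol = 0.0031448 mol
mol H = 2 × 0.05665 g H₂O ÷ 18.015 g/mol = 0.0062892 mol
From the AgBr data: mol Br per gram of compound = (0.9832 ÷ 187.772) ÷ 0.5389 = 0.0097163 mol/g, so in the 0.6473 g combustion sample mol Br = 0.0062894 mol
mass O = 0.6473 − (0.037772 + 0.0063395 + 0.50255) = 0.10064 g → mol O = 0.10064 ÷ 15.999 = 0.0062904 mol
Divide by the smallest (0.0031448 mol): C 1.000, H 2.000, Br 2.000, O 2.000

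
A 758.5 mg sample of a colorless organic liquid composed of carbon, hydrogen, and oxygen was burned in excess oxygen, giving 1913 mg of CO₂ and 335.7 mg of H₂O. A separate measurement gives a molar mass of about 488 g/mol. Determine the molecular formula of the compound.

mol C = 1.913 g CO₂ ÷ 44.009 g/mol = 0.043468 mol
mol H = 2 × 0.3357 g H₂O ÷ 18.015 g/mol = 0.037269 mol
mass O = 0.7585 − (0.52210 + 0.037567) = 0.19883 g → mol O = 0.19883 ÷ 15.999 = 0.012428 mol
Divide by the smallest (0.012428 mol): C 3.498, H 2.999, O 1.000
Multiplying each by 2 gives whole numbers: C 7.00, H 6.00, O 2.00
Empirical formula: C7H6O2
Empirical-formula mass = 122.12 g/mol; 488 ÷ 122.12 ≈ 4, so the molecular formula is C28H24O8.

C28H24O8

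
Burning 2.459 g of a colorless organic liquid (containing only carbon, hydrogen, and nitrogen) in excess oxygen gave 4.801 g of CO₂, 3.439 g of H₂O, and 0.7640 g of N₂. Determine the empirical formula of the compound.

C2H7N

mol C = 4.801 g CO₂ ÷ 44.009 g/mol = 0.10909 mol
mol H = 2 × 3.439 g H₂O ÷ 18.015 g/mol = 0.38179 mol
mol N = 2 × 0.7640 g N₂ ÷ 28.014 g/mol = 0.054544 mol
Divide by the smallest (0.054544 mol): C 2.000, H 7.000, N 1.000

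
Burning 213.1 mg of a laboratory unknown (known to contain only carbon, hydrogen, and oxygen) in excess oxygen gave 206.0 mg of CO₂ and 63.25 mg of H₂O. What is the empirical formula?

mol C = 0.2060 g CO₂ ÷ 44.009 g/mol = 0.0046809 mol
mol H = 2 × 0.06325 g H₂O ÷ 18.015 g/mol = 0.0070219 mol
mass O = 0.2131 − (0.056222 + 0.0070781) = 0.14980 g → mol O = 0.14980 ÷ 15.999 = 0.0093631 mol
Divide by the smallest (0.0046809 mol): C 1.000, H 1.500, O 2.000
Multiplying each by 2 gives whole numbers: C 2.00, H 3.00, O 4.00

C2H3O4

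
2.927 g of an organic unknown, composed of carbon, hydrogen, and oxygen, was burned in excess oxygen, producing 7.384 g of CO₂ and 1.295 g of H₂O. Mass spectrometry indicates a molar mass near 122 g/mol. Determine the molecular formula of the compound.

mol C = 7.384 g CO₂ ÷ 44.009 g/mol = 0.16778 mol
mol H = 2 × 1.295 g H₂O ÷ 18.015 g/mol = 0.14377 mol
mass O = 2.927 − (2.0153 + 0.14492) = 0.76683 g → mol O = 0.76683 ÷ 15.999 = 0.047930 mol
Divide by the smallest (0.047930 mol): C 3.501, H 3.000, O 1.000
Multiplying each by 2 gives whole numbers: C 7.00, H 6.00, O 2.00
Empirical formula: C7H6O2
Empirical-formula mass = 122.12 g/mol; 122 ÷ 122.12 ≈ 1, so the molecular formula is C7H6O2.

C7H6O2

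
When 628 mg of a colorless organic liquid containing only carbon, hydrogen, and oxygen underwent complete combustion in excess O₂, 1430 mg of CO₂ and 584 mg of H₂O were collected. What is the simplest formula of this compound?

C3H6O

mol C = 1.43 g CO₂ ÷ 44.009 g/mol = 0.03249 mol
mol H = 2 × 0.584 g H₂O ÷ 18.015 g/mol = 0.06483 mol
mass O = 0.628 − (0.3903 + 0.06535) = 0.1724 g → mol O = 0.1724 ÷ 15.999 = 0.01077 mol
Divide by the smallest (0.01077 mol): C 3.016, H 6.018, O 1.000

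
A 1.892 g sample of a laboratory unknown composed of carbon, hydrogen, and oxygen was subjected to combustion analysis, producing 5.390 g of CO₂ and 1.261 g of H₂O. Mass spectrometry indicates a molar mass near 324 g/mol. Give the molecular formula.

C21H24O3

mol C = 5.390 g CO₂ ÷ 44.009 g/mol = 0.12247 mol
mol H = 2 × 1.261 g H₂O ÷ 18.015 g/mol = 0.13999 mol
mass O = 1.892 − (1.4710 + 0.14111) = 0.27984 g → mol O = 0.27984 ÷ 15.999 = 0.017491 mol
Divide by the smallest (0.017491 mol): C 7.002, H 8.004, O 1.000
Empirical formula: C7H8O
Empirical-formula mass = 108.14 g/mol; 324 ÷ 108.14 ≈ 3, so the molecular formula is C21H24O3.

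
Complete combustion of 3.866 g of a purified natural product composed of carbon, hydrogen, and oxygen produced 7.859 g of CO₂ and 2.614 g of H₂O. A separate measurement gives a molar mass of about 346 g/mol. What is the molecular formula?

C16H26O8

mol C = 7.859 g CO₂ ÷ 44.009 g/mol = 0.17858 mol
mol H = 2 × 2.614 g H₂O ÷ 18.015 g/mol = 0.29020 mol
mass O = 3.866 − (2.1449 + 0.29252) = 1.4286 g → mol O = 1.4286 ÷ 15.999 = 0.089292 mol
Divide by the smallest (0.089292 mol): C 2.000, H 3.250, O 1.000
Multiplying each by 4 gives whole numbers: C 8.00, H 13.00, O 4.00
Empirical formula: C8H13O4
Empirical-formula mass = 173.19 g/mol; 346 ÷ 173.19 ≈ 2, so the molecular formula is C16H26O8.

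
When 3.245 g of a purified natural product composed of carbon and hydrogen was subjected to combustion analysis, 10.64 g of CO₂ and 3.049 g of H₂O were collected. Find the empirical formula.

mol C = 10.64 g CO₂ ÷ 44.009 g/mol = 0.24177 mol
mol H = 2 × 3.049 g H₂O ÷ 18.015 g/mol = 0.33850 mol
Divide by the smallest (0.24177 mol): C 1.000, H 1.400
Multiplying each by 5 gives whole numbers: C 5.00, H 7.00

C5H7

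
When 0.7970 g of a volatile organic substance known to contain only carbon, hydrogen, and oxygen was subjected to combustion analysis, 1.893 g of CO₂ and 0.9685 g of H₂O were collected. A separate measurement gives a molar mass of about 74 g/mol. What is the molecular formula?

C4H10O

mol C = 1.893 g CO₂ ÷ 44.009 g/mol = 0.043014 mol
mol H = 2 × 0.9685 g H₂O ÷ 18.015 g/mol = 0.10752 mol
mass O = 0.7970 − (0.51664 + 0.10838) = 0.17198 g → mol O = 0.17198 ÷ 15.999 = 0.010749 mol
Divide by the smallest (0.010749 mol): C 4.002, H 10.003, O 1.000
Empirical formula: C4H10O
Empirical-formula mass = 74.12 g/mol; 74 ÷ 74.12 ≈ 1, so the molecular formula is C4H10O.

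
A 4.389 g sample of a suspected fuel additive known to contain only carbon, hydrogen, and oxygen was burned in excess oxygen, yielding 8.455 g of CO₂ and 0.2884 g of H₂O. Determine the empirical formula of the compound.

C6HO4

mol C = 8.455 g CO₂ ÷ 44.009 g/mol = 0.19212 mol
mol H = 2 × 0.2884 g H₂O ÷ 18.015 g/mol = 0.032018 mol
mass O = 4.389 − (2.3076 + 0.032274) = 2.0492 g → mol O = 2.0492 ÷ 15.999 = 0.12808 mol
Divide by the smallest (0.032018 mol): C 6.000, H 1.000, O 4.000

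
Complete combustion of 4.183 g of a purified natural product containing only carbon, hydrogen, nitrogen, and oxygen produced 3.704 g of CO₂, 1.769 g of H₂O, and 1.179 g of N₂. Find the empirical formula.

C3H7N3O4

mol C = 3.704 g CO₂ ÷ 44.009 g/mol = 0.084165 mol
mol H = 2 × 1.769 g H₂O ÷ 18.015 g/mol = 0.19639 mol
mol N = 2 × 1.179 g N₂ ÷ 28.014 g/mol = 0.084172 mol
mass O = 4.183 − (1.0109 + 0.19796 + 1.1790) = 1.7951 g → mol O = 1.7951 ÷ 15.999 = 0.11220 mol
Divide by the smallest (0.084165 mol): C 1.000, H 2.333, N 1.000, O 1.333
Multiplying each by 3 gives whole numbers: C 3.00, H 7.00, N 3.00, O 4.00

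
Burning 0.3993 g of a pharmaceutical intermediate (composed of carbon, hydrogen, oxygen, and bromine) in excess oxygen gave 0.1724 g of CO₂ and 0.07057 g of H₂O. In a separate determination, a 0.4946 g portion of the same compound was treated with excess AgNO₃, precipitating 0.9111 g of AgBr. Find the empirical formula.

C2H4Br2O

mol C = 0.1724 g CO₂ ÷ 44.009 g/mol = 0.0039174 mol
mol H = 2 × 0.07057 g H₂O ÷ 18.015 g/mol = 0.0078346 mol
From the AgBr data: mol Br per gram of compound = (0.9111 ÷ 187.772) ÷ 0.4946 = 0.0098103 mol/g, so in the 0.3993 g combustion sample mol Br = 0.0039172 mol
mass O = 0.3993 − (0.047052 + 0.0078973 + 0.31300) = 0.031348 g → mol O = 0.031348 ÷ 15.999 = 0.0019594 mol
Divide by the smallest (0.0019594 mol): C 1.999, H 3.999, Br 1.999, O 1.000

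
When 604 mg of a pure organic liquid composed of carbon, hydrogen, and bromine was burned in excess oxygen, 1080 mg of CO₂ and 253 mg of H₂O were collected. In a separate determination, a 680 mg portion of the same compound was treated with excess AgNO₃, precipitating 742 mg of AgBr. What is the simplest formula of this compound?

C7H8Br

mol C = 1.08 g CO₂ ÷ 44.009 g/mol = 0.02454 mol
mol H = 2 × 0.253 g H₂O ÷ 18.015 g/mol = 0.02809 mol
From the AgBr data: mol Br per gram of compound = (0.742 ÷ 187.772) ÷ 0.680 = 0.005811 mol/g, so in the 0.604 g combustion sample mol Br = 0.003510 mol
Divide by the smallest (0.003510 mol): C 6.992, H 8.002, Br 1.000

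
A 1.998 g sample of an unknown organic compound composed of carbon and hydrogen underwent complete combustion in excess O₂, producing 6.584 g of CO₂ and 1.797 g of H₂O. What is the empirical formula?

mol C = 6.584 g CO₂ ÷ 44.009 g/mol = 0.14961 mol
mol H = 2 × 1.797 g H₂O ÷ 18.015 g/mol = 0.19950 mol
Divide by the smallest (0.14961 mol): C 1.000, H 1.334
Multiplying each by 3 gives whole numbers: C 3.00, H 4.00

C3H4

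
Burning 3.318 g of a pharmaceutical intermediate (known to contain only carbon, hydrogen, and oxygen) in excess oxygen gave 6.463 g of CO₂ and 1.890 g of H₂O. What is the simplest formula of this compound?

mol C = 6.463 g CO₂ ÷ 44.009 g/mol = 0.14686 mol
mol H = 2 × 1.890 g H₂O ÷ 18.015 g/mol = 0.20983 mol
mass O = 3.318 − (1.7639 + 0.21150) = 1.3426 g → mol O = 1.3426 ÷ 15.999 = 0.083918 mol
Divide by the smallest (0.083918 mol): C 1.750, H 2.500, O 1.000
Multiplying each by 4 gives whole numbers: C 7.00, H 10.00, O 4.00

C7H10O4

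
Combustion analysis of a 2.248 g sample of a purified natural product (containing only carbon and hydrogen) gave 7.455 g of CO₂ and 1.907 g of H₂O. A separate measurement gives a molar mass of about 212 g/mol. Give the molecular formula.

C16H20

mol C = 7.455 g CO₂ ÷ 44.009 g/mol = 0.16940 mol
mol H = 2 × 1.907 g H₂O ÷ 18.015 g/mol = 0.21171 mol
Divide by the smallest (0.16940 mol): C 1.000, H 1.250
Multiplying each by 4 gives whole numbers: C 4.00, H 5.00
Empirical formula: C4H5
Empirical-formula mass = 53.08 g/mol; 212 ÷ 53.08 ≈ 4, so the molecular formula is C16H20.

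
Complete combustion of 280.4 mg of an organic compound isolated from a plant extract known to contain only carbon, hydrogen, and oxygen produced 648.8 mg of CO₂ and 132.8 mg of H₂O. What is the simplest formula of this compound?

C8H8O3

mol C = 0.6488 g CO₂ ÷ 44.009 g/mol = 0.014742 mol
mol H = 2 × 0.1328 g H₂O ÷ 18.015 g/mol = 0.014743 mol
mass O = 0.2804 − (0.17707 + 0.014861) = 0.088467 g → mol O = 0.088467 ÷ 15.999 = 0.0055296 mol
Divide by the smallest (0.0055296 mol): C 2.666, H 2.666, O 1.000
Multiplying each by 3 gives whole numbers: C 8.00, H 8.00, O 3.00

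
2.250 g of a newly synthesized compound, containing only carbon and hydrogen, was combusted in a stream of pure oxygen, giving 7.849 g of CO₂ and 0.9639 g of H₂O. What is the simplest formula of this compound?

C5H3

mol C = 7.849 g CO₂ ÷ 44.009 g/mol = 0.17835 mol
mol H = 2 × 0.9639 g H₂O ÷ 18.015 g/mol = 0.10701 mol
Divide by the smallest (0.10701 mol): C 1.667, H 1.000
Multiplying each by 3 gives whole numbers: C 5.00, H 3.00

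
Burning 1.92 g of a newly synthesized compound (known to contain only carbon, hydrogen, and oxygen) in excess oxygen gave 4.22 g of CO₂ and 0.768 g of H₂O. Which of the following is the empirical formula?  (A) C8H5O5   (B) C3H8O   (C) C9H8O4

(C) C9H8O4

mol C = 4.22 g CO₂ ÷ 44.009 g/mol = 0.09589 mol
mol H = 2 × 0.768 g H₂O ÷ 18.015 g/mol = 0.08526 mol
mass O = 1.92 − (1.152 + 0.08594) = 0.6823 g → mol O = 0.6823 ÷ 15.999 = 0.04265 mol
Divide by the smallest (0.04265 mol): C 2.248, H 1.999, O 1.000
Multiplying each by 4 gives whole numbers: C 8.99, H 8.00, O 4.00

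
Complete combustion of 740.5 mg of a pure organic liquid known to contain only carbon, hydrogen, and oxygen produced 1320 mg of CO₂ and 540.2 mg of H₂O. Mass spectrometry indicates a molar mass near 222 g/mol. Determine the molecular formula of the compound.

mol C = 1.320 g CO₂ ÷ 44.009 g/mol = 0.029994 mol
mol H = 2 × 0.5402 g H₂O ÷ 18.015 g/mol = 0.059972 mol
mass O = 0.7405 − (0.36026 + 0.060452) = 0.31979 g → mol O = 0.31979 ÷ 15.999 = 0.019988 mol
Divide by the smallest (0.019988 mol): C 1.501, H 3.000, O 1.000
Multiplying each by 2 gives whole numbers: C 3.00, H 6.00, O 2.00
Empirical formula: C3H6O2
Empirical-formula mass = 74.08 g/mol; 222 ÷ 74.08 ≈ 3, so the molecular formula is C9H18O6.

C9H18O6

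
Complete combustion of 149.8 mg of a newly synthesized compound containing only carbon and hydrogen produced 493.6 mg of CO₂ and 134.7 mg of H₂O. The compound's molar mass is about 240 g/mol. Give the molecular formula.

C18H24

mol C = 0.4936 g CO₂ ÷ 44.009 g/mol = 0.011216 mol
mol H = 2 × 0.1347 g H₂O ÷ 18.015 g/mol = 0.014954 mol
Divide by the smallest (0.011216 mol): C 1.000, H 1.333
Multiplying each by 3 gives whole numbers: C 3.00, H 4.00
Empirical formula: C3H4
Empirical-formula mass = 40.06 g/mol; 240 ÷ 40.06 ≈ 6, so the molecular formula is C18H24.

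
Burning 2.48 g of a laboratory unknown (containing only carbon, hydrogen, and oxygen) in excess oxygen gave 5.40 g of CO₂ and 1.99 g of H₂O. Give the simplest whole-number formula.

C5H9O2

mol C = 5.40 g CO₂ ÷ 44.009 g/mol = 0.1227 mol
mol H = 2 × 1.99 g H₂O ÷ 18.015 g/mol = 0.2209 mol
mass O = 2.48 − (1.474 + 0.2227) = 0.7835 g → mol O = 0.7835 ÷ 15.999 = 0.04897 mol
Divide by the smallest (0.04897 mol): C 2.505, H 4.511, O 1.000
Multiplying each by 2 gives whole numbers: C 5.01, H 9.02, O 2.00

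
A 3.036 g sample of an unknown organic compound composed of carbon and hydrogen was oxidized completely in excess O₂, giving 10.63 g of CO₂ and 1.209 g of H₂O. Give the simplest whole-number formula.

C9H5

mol C = 10.63 g CO₂ ÷ 44.009 g/mol = 0.24154 mol
mol H = 2 × 1.209 g H₂O ÷ 18.015 g/mol = 0.13422 mol
Divide by the smallest (0.13422 mol): C 1.800, H 1.000
Multiplying each by 5 gives whole numbers: C 9.00, H 5.00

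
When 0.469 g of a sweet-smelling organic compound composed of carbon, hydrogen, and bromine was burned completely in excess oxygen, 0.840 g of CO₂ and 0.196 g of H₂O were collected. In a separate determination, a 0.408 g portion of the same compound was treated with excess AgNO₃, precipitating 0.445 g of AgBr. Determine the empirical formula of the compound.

mol C = 0.840 g CO₂ ÷ 44.009 g/mol = 0.01909 mol
mol H = 2 × 0.196 g H₂O ÷ 18.015 g/mol = 0.02176 mol
From the AgBr data: mol Br per gram of compound = (0.445 ÷ 187.772) ÷ 0.408 = 0.005809 mol/g, so in the 0.469 g combustion sample mol Br = 0.002724 mol
Divide by the smallest (0.002724 mol): C 7.006, H 7.987, Br 1.000

C7H8Br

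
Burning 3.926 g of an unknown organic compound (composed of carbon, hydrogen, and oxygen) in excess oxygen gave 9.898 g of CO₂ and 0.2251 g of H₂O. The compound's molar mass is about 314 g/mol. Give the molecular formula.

mol C = 9.898 g CO₂ ÷ 44.009 g/mol = 0.22491 mol
mol H = 2 × 0.2251 g H₂O ÷ 18.015 g/mol = 0.024990 mol
mass O = 3.926 − (2.7014 + 0.025190) = 1.1994 g → mol O = 1.1994 ÷ 15.999 = 0.074969 mol
Divide by the smallest (0.024990 mol): C 9.000, H 1.000, O 3.000
Empirical formula: C9HO3
Empirical-formula mass = 157.10 g/mol; 314 ÷ 157.10 ≈ 2, so the molecular formula is C18H2O6.

C18H2O6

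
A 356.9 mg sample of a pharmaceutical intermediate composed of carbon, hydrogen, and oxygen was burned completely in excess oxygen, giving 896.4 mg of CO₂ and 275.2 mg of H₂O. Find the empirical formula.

mol C = 0.8964 g CO₂ ÷ 44.009 g/mol = 0.020369 mol
mol H = 2 × 0.2752 g H₂O ÷ 18.015 g/mol = 0.030552 mol
mass O = 0.3569 − (0.24465 + 0.030797) = 0.081456 g → mol O = 0.081456 ÷ 15.999 = 0.0050913 mol
Divide by the smallest (0.0050913 mol): C 4.001, H 6.001, O 1.000

C4H6O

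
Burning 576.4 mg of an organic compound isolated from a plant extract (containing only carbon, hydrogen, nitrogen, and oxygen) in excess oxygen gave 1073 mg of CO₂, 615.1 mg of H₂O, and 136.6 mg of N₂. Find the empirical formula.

mol C = 1.073 g CO₂ ÷ 44.009 g/mol = 0.024381 mol
mol H = 2 × 0.6151 g H₂O ÷ 18.015 g/mol = 0.068288 mol
mol N = 2 × 0.1366 g N₂ ÷ 28.014 g/mol = 0.0097523 mol
mass O = 0.5764 − (0.29284 + 0.068834 + 0.13660) = 0.078121 g → mol O = 0.078121 ÷ 15.999 = 0.0048829 mol
Divide by the smallest (0.0048829 mol): C 4.993, H 13.985, N 1.997, O 1.000

C5H14N2O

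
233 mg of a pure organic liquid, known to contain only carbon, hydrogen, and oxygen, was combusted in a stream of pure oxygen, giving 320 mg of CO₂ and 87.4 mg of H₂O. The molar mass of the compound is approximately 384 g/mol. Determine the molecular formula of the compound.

mol C = 0.320 g CO₂ ÷ 44.009 g/mol = 0.007271 mol
mol H = 2 × 0.0874 g H₂O ÷ 18.015 g/mol = 0.009703 mol
mass O = 0.233 − (0.08733 + 0.009781) = 0.1359 g → mol O = 0.1359 ÷ 15.999 = 0.008493 mol
Divide by the smallest (0.007271 mol): C 1.000, H 1.334, O 1.168
Multiplying each by 6 gives whole numbers: C 6.00, H 8.01, O 7.01
Empirical formula: C6H8O7
Empirical-formula mass = 192.12 g/mol; 384 ÷ 192.12 ≈ 2, so the molecular formula is C12H16O14.

C12H16O14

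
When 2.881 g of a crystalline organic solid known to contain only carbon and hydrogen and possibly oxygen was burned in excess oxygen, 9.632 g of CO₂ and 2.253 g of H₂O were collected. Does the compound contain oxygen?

no

mol C = 9.632 g CO₂ ÷ 44.009 g/mol = 0.21886 mol
mol H = 2 × 2.253 g H₂O ÷ 18.015 g/mol = 0.25012 mol
C and H together account for 2.8809 g — essentially the entire 2.881 g sample — so the compound contains no oxygen.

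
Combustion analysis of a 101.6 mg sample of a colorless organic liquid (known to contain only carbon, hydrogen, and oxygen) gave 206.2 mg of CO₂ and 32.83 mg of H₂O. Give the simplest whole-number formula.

C9H7O5

mol C = 0.2062 g CO₂ ÷ 44.009 g/mol = 0.0046854 mol
mol H = 2 × 0.03283 g H₂O ÷ 18.015 g/mol = 0.0036447 mol
mass O = 0.1016 − (0.056276 + 0.0036739) = 0.041650 g → mol O = 0.041650 ÷ 15.999 = 0.0026033 mol
Divide by the smallest (0.0026033 mol): C 1.800, H 1.400, O 1.000
Multiplying each by 5 gives whole numbers: C 9.00, H 7.00, O 5.00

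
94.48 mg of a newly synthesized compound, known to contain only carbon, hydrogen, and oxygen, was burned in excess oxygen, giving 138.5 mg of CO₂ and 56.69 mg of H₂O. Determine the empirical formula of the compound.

CH2O

mol C = 0.1385 g CO₂ ÷ 44.009 g/mol = 0.0031471 mol
mol H = 2 × 0.05669 g H₂O ÷ 18.015 g/mol = 0.0062936 mol
mass O = 0.09448 − (0.037800 + 0.0063440) = 0.050336 g → mol O = 0.050336 ÷ 15.999 = 0.0031462 mol
Divide by the smallest (0.0031462 mol): C 1.000, H 2.000, O 1.000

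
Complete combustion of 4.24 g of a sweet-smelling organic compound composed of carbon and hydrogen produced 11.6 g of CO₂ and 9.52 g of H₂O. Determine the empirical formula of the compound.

CH4

mol C = 11.6 g CO₂ ÷ 44.009 g/mol = 0.2636 mol
mol H = 2 × 9.52 g H₂O ÷ 18.015 g/mol = 1.057 mol
Divide by the smallest (0.2636 mol): C 1.000, H 4.010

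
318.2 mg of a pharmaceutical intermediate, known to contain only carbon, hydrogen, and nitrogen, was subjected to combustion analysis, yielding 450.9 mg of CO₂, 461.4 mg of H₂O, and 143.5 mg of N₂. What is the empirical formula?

CH5N

mol C = 0.4509 g CO₂ ÷ 44.009 g/mol = 0.010246 mol
mol H = 2 × 0.4614 g H₂O ÷ 18.015 g/mol = 0.051224 mol
mol N = 2 × 0.1435 g N₂ ÷ 28.014 g/mol = 0.010245 mol
Divide by the smallest (0.010245 mol): C 1.000, H 5.000, N 1.000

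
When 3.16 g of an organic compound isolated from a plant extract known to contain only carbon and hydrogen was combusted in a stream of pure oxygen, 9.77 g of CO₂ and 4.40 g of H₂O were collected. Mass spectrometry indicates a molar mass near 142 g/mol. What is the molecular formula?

C10H22

mol C = 9.77 g CO₂ ÷ 44.009 g/mol = 0.2220 mol
mol H = 2 × 4.40 g H₂O ÷ 18.015 g/mol = 0.4885 mol
Divide by the smallest (0.2220 mol): C 1.000, H 2.200
Multiplying each by 5 gives whole numbers: C 5.00, H 11.00
Empirical formula: C5H11
Empirical-formula mass = 71.14 g/mol; 142 ÷ 71.14 ≈ 2, so the molecular formula is C10H22.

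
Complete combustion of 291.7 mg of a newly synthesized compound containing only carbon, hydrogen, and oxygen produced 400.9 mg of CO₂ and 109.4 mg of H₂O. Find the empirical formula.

mol C = 0.4009 g CO₂ ÷ 44.009 g/mol = 0.0091095 mol
mol H = 2 × 0.1094 g H₂O ÷ 18.015 g/mol = 0.012145 mol
mass O = 0.2917 − (0.10941 + 0.012243) = 0.17004 g → mol O = 0.17004 ÷ 15.999 = 0.010628 mol
Divide by the smallest (0.0091095 mol): C 1.000, H 1.333, O 1.167
Multiplying each by 6 gives whole numbers: C 6.00, H 8.00, O 7.00

C6H8O7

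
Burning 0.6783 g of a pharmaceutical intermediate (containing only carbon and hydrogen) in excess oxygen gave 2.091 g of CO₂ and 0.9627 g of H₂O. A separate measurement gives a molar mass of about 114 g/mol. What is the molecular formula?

C8H18

mol C = 2.091 g CO₂ ÷ 44.009 g/mol = 0.047513 mol
mol H = 2 × 0.9627 g H₂O ÷ 18.015 g/mol = 0.10688 mol
Divide by the smallest (0.047513 mol): C 1.000, H 2.249
Multiplying each by 4 gives whole numbers: C 4.00, H 9.00
Empirical formula: C4H9
Empirical-formula mass = 57.12 g/mol; 114 ÷ 57.12 ≈ 2, so the molecular formula is C8H18.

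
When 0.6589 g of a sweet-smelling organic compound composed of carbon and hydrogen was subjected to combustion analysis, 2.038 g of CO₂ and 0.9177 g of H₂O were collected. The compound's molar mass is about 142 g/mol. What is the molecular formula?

mol C = 2.038 g CO₂ ÷ 44.009 g/mol = 0.046309 mol
mol H = 2 × 0.9177 g H₂O ÷ 18.015 g/mol = 0.10188 mol
Divide by the smallest (0.046309 mol): C 1.000, H 2.200
Multiplying each by 5 gives whole numbers: C 5.00, H 11.00
Empirical formula: C5H11
Empirical-formula mass = 71.14 g/mol; 142 ÷ 71.14 ≈ 2, so the molecular formula is C10H22.

C10H22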